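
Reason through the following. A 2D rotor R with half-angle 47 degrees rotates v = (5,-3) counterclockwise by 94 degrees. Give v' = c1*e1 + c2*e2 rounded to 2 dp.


Rotor R = cos(47deg) - sin(47deg)*e12
Rotation angle theta = 2 * 47 = 94 degrees
v' = R*v*~R rotates v by theta.
cos(94deg) = -0.0698, sin(94deg) = 0.9976
v'_1 = 5*cos(94deg) - (-3)*sin(94deg)
= 5*(-0.0698) - (-3)*0.9976
= 2.64
v'_2 = 5*sin(94deg) + (-3)*cos(94deg)
= 5*0.9976 + (-3)*(-0.0698)
= 5.20
v' = 2.64*e1 + 5.20*e2


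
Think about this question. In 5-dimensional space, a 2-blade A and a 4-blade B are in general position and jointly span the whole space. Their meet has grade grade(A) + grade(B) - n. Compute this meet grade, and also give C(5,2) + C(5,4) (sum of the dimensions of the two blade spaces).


Meet grade = grade(A) + grade(B) - n
= 2 + 4 - 5 = 1
C(5,2) = 10
C(5,4) = 5
dim_A + dim_B = 10 + 5 = 15


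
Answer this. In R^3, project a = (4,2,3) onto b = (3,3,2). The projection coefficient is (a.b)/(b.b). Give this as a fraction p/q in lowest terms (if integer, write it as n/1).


Projection coefficient = (a . b) / (b . b)
a . b = 4*3 + 2*3 + 3*2
= 12 + 6 + 6 = 24
b . b = 3^2 + 3^2 + 2^2
= 9 + 9 + 4 = 22
Coefficient = 24/22
In lowest terms: 12/11


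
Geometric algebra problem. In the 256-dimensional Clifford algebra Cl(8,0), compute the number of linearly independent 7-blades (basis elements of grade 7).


Number of grade-k basis blades in Cl(p,q) with n = p + q is C(n, k).
n = 8 + 0 = 8
C(8, 7) = 8! / (7! * 1!)
= 40320 / (5040 * 1)
= 8


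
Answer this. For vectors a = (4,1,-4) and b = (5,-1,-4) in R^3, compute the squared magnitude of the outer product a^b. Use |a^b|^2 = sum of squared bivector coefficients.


a wedge b = (a1*b2 - a2*b1)*e12 + (a1*b3 - a3*b1)*e13 + (a2*b3 - a3*b2)*e23
e12 coeff: 4*(-1) - 1*5 = -4 - 5 = -9
e13 coeff: 4*(-4) - (-4)*5 = -16 - (-20) = 4
e23 coeff: 1*(-4) - (-4)*(-1) = -4 - 4 = -8
|a wedge b|^2 = (-9)^2 + 4^2 + (-8)^2
= 81 + 16 + 64
= 161


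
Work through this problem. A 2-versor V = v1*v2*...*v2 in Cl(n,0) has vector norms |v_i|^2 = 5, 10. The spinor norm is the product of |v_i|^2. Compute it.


Spinor norm N(V) = |v1|^2 * |v2|^2 * ... * |v2|^2
= 5 * 10
Running product: 5, 50
N(V) = 50


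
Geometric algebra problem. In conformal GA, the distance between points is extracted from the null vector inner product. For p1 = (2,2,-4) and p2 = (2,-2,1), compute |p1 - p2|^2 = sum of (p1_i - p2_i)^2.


p1 - p2 = (0, 4, -5)
|p1 - p2|^2 = 0^2 + 4^2 + (-5)^2
= 0 + 16 + 25
= 41


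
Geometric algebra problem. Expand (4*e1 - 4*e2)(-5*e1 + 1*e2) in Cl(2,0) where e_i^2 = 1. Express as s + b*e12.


Expand: (4*e1 - 4*e2)(-5*e1 + 1*e2)
= 4*(-5)*e1e1 + 4*1*e1e2 + (-4)*(-5)*e2e1 + (-4)*1*e2e2
Using e1^2 = e2^2 = 1, e2e1 = -e1e2:
Scalar part s = 4*(-5) + (-4)*1 = -20 + (-4) = -24
Bivector part b = 4*1 - (-4)*(-5) = 4 - 20 = -16
uv = -24 - 16*e12


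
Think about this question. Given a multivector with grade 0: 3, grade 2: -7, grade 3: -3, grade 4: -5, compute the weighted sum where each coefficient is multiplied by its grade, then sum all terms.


Grade-weighted sum = sum of grade_k * coefficient_k
0*3 = 0
2*(-7) = -14
3*(-3) = -9
4*(-5) = -20
Total = 0 + (-14) + (-9) + (-20) = -43


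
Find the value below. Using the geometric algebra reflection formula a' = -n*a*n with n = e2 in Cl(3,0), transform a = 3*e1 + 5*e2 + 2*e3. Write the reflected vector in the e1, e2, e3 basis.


Reflection formula: a' = -n*a*n, with n = e2 (unit vector, n^2 = 1).
For reflection through hyperplane perp to e2:
The component along e2 flips sign, others stay.
a = (3, 5, 2)
a' = (3, -5, 2)
a' = 3*e1 - 5*e2 + 2*e3


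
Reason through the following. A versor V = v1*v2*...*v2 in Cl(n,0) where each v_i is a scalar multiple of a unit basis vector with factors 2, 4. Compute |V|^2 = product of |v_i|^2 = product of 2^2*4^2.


Each vector v_i has |v_i|^2 = s_i^2
Squared scales: 2^2 = 4, 4^2 = 16
|V|^2 = 4 * 16
= 64


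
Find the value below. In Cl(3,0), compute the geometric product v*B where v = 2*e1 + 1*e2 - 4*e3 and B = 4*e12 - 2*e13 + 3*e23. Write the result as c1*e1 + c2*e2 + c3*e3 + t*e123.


vB has grade-1 (vector) and grade-3 (trivector) parts: vB = (v _| B) + (v ^ B).
Vector part <vB>_1:
  e1: -v2*b12 - v3*b13 = -(1)*(4) - (-4)*(-2) = -12
  e2: v1*b12 - v3*b23 = (2)*(4) - (-4)*(3) = 20
  e3: v1*b13 + v2*b23 = (2)*(-2) + (1)*(3) = -1
Trivector part <vB>_3:
  e123: v1*b23 - v2*b13 + v3*b12 = (2)*(3) - (1)*(-2) + (-4)*(4) = -8
vB = -12*e1 + 20*e2 - 1*e3 - 8*e123


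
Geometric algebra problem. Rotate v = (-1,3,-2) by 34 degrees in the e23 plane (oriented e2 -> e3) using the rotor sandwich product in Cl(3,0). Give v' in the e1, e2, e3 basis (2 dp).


Rotor R = cos(17deg) - sin(17deg)*e23
Rotation angle theta = 2 * 17 = 34 degrees in the e23 plane (e2 -> e3).
The component perpendicular to the plane (e1) is invariant: v'_1 = v1 = -1.00
cos(34deg) = 0.8290, sin(34deg) = 0.5592
v'_2 = v2*cos(theta) - v3*sin(theta) = 3*0.8290 - (-2)*0.5592 = 3.61
v'_3 = v2*sin(theta) + v3*cos(theta) = 3*0.5592 + (-2)*0.8290 = 0.02
v' = -1.00*e1 + 3.61*e2 + 0.02*e3


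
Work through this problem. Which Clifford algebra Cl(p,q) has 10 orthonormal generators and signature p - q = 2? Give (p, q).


We need p + q = 10 and p - q = 2.
Adding: 2p = 10 + 2 = 12, so p = 6.
Then q = 10 - 6 = 4.
(p, q) = (6, 4)


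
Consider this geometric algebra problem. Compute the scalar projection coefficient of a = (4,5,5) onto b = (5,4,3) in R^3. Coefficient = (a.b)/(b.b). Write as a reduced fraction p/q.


Projection coefficient = (a . b) / (b . b)
a . b = 4*5 + 5*4 + 5*3
= 20 + 20 + 15 = 55
b . b = 5^2 + 4^2 + 3^2
= 25 + 16 + 9 = 50
Coefficient = 55/50
In lowest terms: 11/10


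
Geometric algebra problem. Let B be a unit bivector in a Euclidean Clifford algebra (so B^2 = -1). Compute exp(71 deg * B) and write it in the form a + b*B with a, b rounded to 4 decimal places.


For a unit bivector B with B^2 = -1, the exponential series gives
e^(theta*B) = cos(theta) + sin(theta)*B (the GA analogue of Euler's formula).
theta = 71 degrees = 1.239184 rad
cos(71 deg) = 0.3256
sin(71 deg) = 0.9455
exp(theta*B) = 0.3256 + 0.9455*B


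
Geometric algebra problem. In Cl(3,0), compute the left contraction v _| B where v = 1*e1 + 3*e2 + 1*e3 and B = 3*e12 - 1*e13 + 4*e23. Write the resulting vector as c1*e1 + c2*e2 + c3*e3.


Left contraction v _| B = <vB>_1 (grade-1 part of the geometric product vB).
Using e1_|e12 = e2, e2_|e12 = -e1, e1_|e13 = e3, e3_|e13 = -e1, e2_|e23 = e3, e3_|e23 = -e2:
e1 coeff: -v2*b12 - v3*b13 = -(3)*(3) - (1)*(-1) = -8
e2 coeff: v1*b12 - v3*b23 = (1)*(3) - (1)*(4) = -1
e3 coeff: v1*b13 + v2*b23 = (1)*(-1) + (3)*(4) = 11
v _| B = -8*e1 - 1*e2 + 11*e3


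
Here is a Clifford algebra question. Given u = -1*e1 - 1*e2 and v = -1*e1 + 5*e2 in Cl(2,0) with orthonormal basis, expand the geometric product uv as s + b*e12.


Expand: (-1*e1 - 1*e2)(-1*e1 + 5*e2)
= (-1)*(-1)*e1e1 + (-1)*5*e1e2 + (-1)*(-1)*e2e1 + (-1)*5*e2e2
Using e1^2 = e2^2 = 1, e2e1 = -e1e2:
Scalar part s = (-1)*(-1) + (-1)*5 = 1 + (-5) = -4
Bivector part b = (-1)*5 - (-1)*(-1) = -5 - 1 = -6
uv = -4 - 6*e12


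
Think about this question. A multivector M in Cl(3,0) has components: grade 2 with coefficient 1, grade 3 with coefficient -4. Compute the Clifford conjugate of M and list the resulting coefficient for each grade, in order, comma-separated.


Clifford conjugate sign for grade k: (-1)^(k(k+1)/2)
Grade 2: (-1)^(2*3/2) = (-1)^3 = -1, coeff 1 -> -1
Grade 3: (-1)^(3*4/2) = (-1)^6 = 1, coeff -4 -> -4
Conjugated coefficients: -1, -4


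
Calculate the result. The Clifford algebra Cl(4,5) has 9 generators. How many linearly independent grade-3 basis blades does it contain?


Number of grade-k basis blades in Cl(p,q) with n = p + q is C(n, k).
n = 4 + 5 = 9
C(9, 3) = 9! / (3! * 6!)
= 362880 / (6 * 720)
= 84


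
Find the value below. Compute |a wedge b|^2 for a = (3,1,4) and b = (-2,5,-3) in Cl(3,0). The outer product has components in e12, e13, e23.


a wedge b = (a1*b2 - a2*b1)*e12 + (a1*b3 - a3*b1)*e13 + (a2*b3 - a3*b2)*e23
e12 coeff: 3*5 - 1*(-2) = 15 - (-2) = 17
e13 coeff: 3*(-3) - 4*(-2) = -9 - (-8) = -1
e23 coeff: 1*(-3) - 4*5 = -3 - 20 = -23
|a wedge b|^2 = 17^2 + (-1)^2 + (-23)^2
= 289 + 1 + 529
= 819


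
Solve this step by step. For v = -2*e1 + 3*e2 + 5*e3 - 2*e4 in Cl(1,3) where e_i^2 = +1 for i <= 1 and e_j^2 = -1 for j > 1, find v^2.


v^2 = sum of c_i^2 * e_i^2
Positive signature terms (e_i^2 = +1): (-2)^2 = 4
Negative signature terms (e_j^2 = -1): 3^2 + 5^2 + (-2)^2 = 38
v^2 = 4 - 38 = -34


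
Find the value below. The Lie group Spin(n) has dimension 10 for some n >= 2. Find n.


dim Spin(n) = dim so(n) = n(n-1)/2.
Solve n(n-1)/2 = 10, i.e. n^2 - n - 20 = 0.
Discriminant = 1 + 8*10 = 81
n = (1 + sqrt(81))/2 = (1 + 9)/2 = 5


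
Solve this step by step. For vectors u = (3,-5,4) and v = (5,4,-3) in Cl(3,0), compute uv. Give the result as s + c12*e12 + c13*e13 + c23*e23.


In Cl(3,0): e_i^2 = 1, e_ie_j = -e_je_i for i != j.
Scalar part = u . v = 3*5 + (-5)*4 + 4*(-3)
= 15 + (-20) + (-12) = -17
e12 coeff = 3*4 - (-5)*5 = 12 - (-25) = 37
e13 coeff = 3*(-3) - 4*5 = -9 - 20 = -29
e23 coeff = (-5)*(-3) - 4*4 = 15 - 16 = -1
uv = -17 + 37*e12 - 29*e13 - 1*e23


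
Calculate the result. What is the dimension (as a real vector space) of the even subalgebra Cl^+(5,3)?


Even subalgebra dimension = 2^(n-1)
n = 5 + 3 = 8
2^(8 - 1) = 2^7 = 128
Verification: sum of C(8,k) for even k = 1 + 28 + 70 + 28 + 1 = 128
Result = 128


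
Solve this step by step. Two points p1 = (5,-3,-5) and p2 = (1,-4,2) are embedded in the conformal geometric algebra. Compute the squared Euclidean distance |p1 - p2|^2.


p1 - p2 = (4, 1, -7)
|p1 - p2|^2 = 4^2 + 1^2 + (-7)^2
= 16 + 1 + 49
= 66


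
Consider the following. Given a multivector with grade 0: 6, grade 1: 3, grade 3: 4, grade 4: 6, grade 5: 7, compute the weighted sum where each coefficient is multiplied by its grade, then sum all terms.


Grade-weighted sum = sum of grade_k * coefficient_k
0*6 = 0
1*3 = 3
3*4 = 12
4*6 = 24
5*7 = 35
Total = 0 + 3 + 12 + 24 + 35 = 74


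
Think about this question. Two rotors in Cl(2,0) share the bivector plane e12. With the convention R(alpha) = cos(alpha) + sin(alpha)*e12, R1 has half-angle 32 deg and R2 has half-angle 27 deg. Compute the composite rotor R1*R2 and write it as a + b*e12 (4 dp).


Same-plane rotors commute and their half-angles add:
R1*R2 = cos(a1 + a2) + sin(a1 + a2)*e12.
a1 + a2 = 32 + 27 = 59 deg
cos(59 deg) = 0.5150
sin(59 deg) = 0.8572
R1*R2 = 0.5150 + 0.8572*e12


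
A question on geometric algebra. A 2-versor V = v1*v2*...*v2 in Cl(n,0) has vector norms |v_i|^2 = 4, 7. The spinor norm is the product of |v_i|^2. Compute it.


Spinor norm N(V) = |v1|^2 * |v2|^2 * ... * |v2|^2
= 4 * 7
Running product: 4, 28
N(V) = 28


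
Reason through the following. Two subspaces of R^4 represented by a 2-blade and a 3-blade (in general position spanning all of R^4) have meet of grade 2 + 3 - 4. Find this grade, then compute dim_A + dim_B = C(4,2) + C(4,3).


Meet grade = grade(A) + grade(B) - n
= 2 + 3 - 4 = 1
C(4,2) = 6
C(4,3) = 4
dim_A + dim_B = 6 + 4 = 10


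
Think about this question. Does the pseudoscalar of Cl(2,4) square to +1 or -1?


The pseudoscalar I = e1...e_n (product of all n generators) of Cl(p,q) satisfies I^2 = (-1)^(q + n(n-1)/2).
p = 2, q = 4, n = p + q = 6
n(n-1)/2 = 6 * 5 / 2 = 15
Exponent = q + n(n-1)/2 = 4 + 15 = 19
I^2 = (-1)^19 = -1


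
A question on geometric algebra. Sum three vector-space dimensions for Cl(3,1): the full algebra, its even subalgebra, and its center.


n = 3 + 1 = 4
Total dim = 2^4 = 16
Even subalgebra dim = 2^3 = 8
n is even, so center dim = 1
Sum = 16 + 8 + 1 = 25


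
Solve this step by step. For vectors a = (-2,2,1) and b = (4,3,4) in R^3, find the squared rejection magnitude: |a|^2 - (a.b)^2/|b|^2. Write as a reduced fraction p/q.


|a|^2 = (-2)^2 + 2^2 + 1^2 = 9
|b|^2 = 4^2 + 3^2 + 4^2 = 41
a . b = (-2)*4 + 2*3 + 1*4 = 2
(a.b)^2 = 2^2 = 4
|rej|^2 = 9 - 4/41
= (369 - 4)/41
= 365/41
In lowest terms: 365/41


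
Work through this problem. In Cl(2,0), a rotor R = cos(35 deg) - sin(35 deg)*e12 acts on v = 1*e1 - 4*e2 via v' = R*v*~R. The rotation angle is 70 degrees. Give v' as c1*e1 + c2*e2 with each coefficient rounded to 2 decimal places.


Rotor R = cos(35deg) - sin(35deg)*e12
Rotation angle theta = 2 * 35 = 70 degrees
v' = R*v*~R rotates v by theta.
cos(70deg) = 0.3420, sin(70deg) = 0.9397
v'_1 = 1*cos(70deg) - (-4)*sin(70deg)
= 1*0.3420 - (-4)*0.9397
= 4.10
v'_2 = 1*sin(70deg) + (-4)*cos(70deg)
= 1*0.9397 + (-4)*0.3420
= -0.43
v' = 4.10*e1 - 0.43*e2


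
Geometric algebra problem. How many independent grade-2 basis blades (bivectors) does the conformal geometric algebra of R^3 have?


The conformal model of R^3 uses Cl(4,1) with m = 3 + 2 = 5 generators.
Number of grade-2 blades = C(m, 2) = C(5, 2)
= 5*4/2 = 10


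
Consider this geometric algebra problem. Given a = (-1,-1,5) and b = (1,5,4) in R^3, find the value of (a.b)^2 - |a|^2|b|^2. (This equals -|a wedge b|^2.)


a . b = (-1)*1 + (-1)*5 + 5*4
= -1 + (-5) + 20 = 14
|a|^2 = (-1)^2 + (-1)^2 + 5^2 = 27
|b|^2 = 1^2 + 5^2 + 4^2 = 42
(a.b)^2 = 14^2 = 196
|a|^2 * |b|^2 = 27 * 42 = 1134
Result = 196 - 1134 = -938


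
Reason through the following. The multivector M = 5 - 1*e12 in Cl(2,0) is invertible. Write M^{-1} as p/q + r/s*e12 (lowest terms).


M = 5 - 1*e12, where e12^2 = -1.
Since M commutes with its reverse ~M = a - b*e12, M * ~M = a^2 - b^2*e12^2 = a^2 + b^2.
So M^{-1} = ~M / (a^2 + b^2) = (a - b*e12)/(a^2 + b^2).
a^2 + b^2 = 25 + 1 = 26
Scalar part = 5/26 = 5/26
Bivector coeff = 1/26 = 1/26
M^{-1} = 5/26 + 1/26*e12


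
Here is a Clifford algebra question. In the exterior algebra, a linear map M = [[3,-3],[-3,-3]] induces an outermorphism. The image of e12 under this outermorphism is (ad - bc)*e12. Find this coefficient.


The outermorphism of a linear map f sends e1^e2 to f(e1)^f(e2).
f(e1) = 3*e1 - 3*e2
f(e2) = -3*e1 - 3*e2
f(e1) ^ f(e2) = (3*e1 - 3*e2) ^ (-3*e1 - 3*e2)
= 3*(-3)*e12 + (-3)*(-3)*e21
= (-9 - 9)*e12
= -18*e12
Coefficient = -18


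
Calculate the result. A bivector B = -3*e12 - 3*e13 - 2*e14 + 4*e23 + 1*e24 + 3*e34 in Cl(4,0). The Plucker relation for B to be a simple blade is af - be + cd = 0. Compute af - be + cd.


Plucker relation: af - be + cd
a*f = (-3)*3 = -9
b*e = (-3)*1 = -3
c*d = (-2)*4 = -8
af - be + cd = -9 - (-3) + (-8)
= -14


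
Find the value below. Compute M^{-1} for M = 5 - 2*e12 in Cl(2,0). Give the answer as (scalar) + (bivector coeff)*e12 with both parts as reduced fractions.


M = 5 - 2*e12, where e12^2 = -1.
Since M commutes with its reverse ~M = a - b*e12, M * ~M = a^2 - b^2*e12^2 = a^2 + b^2.
So M^{-1} = ~M / (a^2 + b^2) = (a - b*e12)/(a^2 + b^2).
a^2 + b^2 = 25 + 4 = 29
Scalar part = 5/29 = 5/29
Bivector coeff = 2/29 = 2/29
M^{-1} = 5/29 + 2/29*e12


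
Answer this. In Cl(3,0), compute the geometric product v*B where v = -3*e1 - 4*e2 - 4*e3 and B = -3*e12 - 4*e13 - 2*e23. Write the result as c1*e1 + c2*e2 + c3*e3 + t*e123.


vB has grade-1 (vector) and grade-3 (trivector) parts: vB = (v _| B) + (v ^ B).
Vector part <vB>_1:
  e1: -v2*b12 - v3*b13 = -(-4)*(-3) - (-4)*(-4) = -28
  e2: v1*b12 - v3*b23 = (-3)*(-3) - (-4)*(-2) = 1
  e3: v1*b13 + v2*b23 = (-3)*(-4) + (-4)*(-2) = 20
Trivector part <vB>_3:
  e123: v1*b23 - v2*b13 + v3*b12 = (-3)*(-2) - (-4)*(-4) + (-4)*(-3) = 2
vB = -28*e1 + 1*e2 + 20*e3 + 2*e123


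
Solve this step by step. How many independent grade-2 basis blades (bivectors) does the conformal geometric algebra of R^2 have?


The conformal model of R^2 uses Cl(3,1) with m = 2 + 2 = 4 generators.
Number of grade-2 blades = C(m, 2) = C(4, 2)
= 4*3/2 = 6


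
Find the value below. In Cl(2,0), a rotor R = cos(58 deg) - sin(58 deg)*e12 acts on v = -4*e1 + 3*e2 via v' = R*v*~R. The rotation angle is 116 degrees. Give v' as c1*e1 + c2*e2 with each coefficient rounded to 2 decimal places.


Rotor R = cos(58deg) - sin(58deg)*e12
Rotation angle theta = 2 * 58 = 116 degrees
v' = R*v*~R rotates v by theta.
cos(116deg) = -0.4384, sin(116deg) = 0.8988
v'_1 = -4*cos(116deg) - 3*sin(116deg)
= -4*(-0.4384) - 3*0.8988
= -0.94
v'_2 = -4*sin(116deg) + 3*cos(116deg)
= -4*0.8988 + 3*(-0.4384)
= -4.91
v' = -0.94*e1 - 4.91*e2


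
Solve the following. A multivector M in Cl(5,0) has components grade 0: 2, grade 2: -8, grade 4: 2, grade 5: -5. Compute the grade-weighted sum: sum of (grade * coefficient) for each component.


Grade-weighted sum = sum of grade_k * coefficient_k
0*2 = 0
2*(-8) = -16
4*2 = 8
5*(-5) = -25
Total = 0 + (-16) + 8 + (-25) = -33


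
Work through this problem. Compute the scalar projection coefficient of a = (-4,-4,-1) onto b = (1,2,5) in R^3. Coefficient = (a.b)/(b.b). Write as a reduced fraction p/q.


Projection coefficient = (a . b) / (b . b)
a . b = (-4)*1 + (-4)*2 + (-1)*5
= -4 + (-8) + (-5) = -17
b . b = 1^2 + 2^2 + 5^2
= 1 + 4 + 25 = 30
Coefficient = -17/30
In lowest terms: -17/30


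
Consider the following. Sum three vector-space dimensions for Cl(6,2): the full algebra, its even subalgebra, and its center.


n = 6 + 2 = 8
Total dim = 2^8 = 256
Even subalgebra dim = 2^7 = 128
n is even, so center dim = 1
Sum = 256 + 128 + 1 = 385


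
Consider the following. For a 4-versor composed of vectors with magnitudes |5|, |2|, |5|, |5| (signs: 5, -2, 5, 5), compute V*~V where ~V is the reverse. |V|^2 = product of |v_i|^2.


Each vector v_i has |v_i|^2 = s_i^2
Squared scales: 5^2 = 25, (-2)^2 = 4, 5^2 = 25, 5^2 = 25
|V|^2 = 25 * 4 * 25 * 25
= 62500


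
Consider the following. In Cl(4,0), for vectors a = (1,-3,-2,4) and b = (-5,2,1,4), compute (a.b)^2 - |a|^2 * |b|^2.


a . b = 1*(-5) + (-3)*2 + (-2)*1 + 4*4
= -5 + (-6) + (-2) + 16 = 3
|a|^2 = 1^2 + (-3)^2 + (-2)^2 + 4^2 = 30
|b|^2 = (-5)^2 + 2^2 + 1^2 + 4^2 = 46
(a.b)^2 = 3^2 = 9
|a|^2 * |b|^2 = 30 * 46 = 1380
Result = 9 - 1380 = -1371


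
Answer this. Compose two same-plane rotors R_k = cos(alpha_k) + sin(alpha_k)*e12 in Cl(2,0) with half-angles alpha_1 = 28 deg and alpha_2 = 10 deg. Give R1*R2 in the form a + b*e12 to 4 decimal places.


Same-plane rotors commute and their half-angles add:
R1*R2 = cos(a1 + a2) + sin(a1 + a2)*e12.
a1 + a2 = 28 + 10 = 38 deg
cos(38 deg) = 0.7880
sin(38 deg) = 0.6157
R1*R2 = 0.7880 + 0.6157*e12


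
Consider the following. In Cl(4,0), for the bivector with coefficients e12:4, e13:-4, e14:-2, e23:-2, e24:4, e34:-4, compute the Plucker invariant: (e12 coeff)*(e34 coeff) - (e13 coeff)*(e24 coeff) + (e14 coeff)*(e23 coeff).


Plucker relation: af - be + cd
a*f = 4*(-4) = -16
b*e = (-4)*4 = -16
c*d = (-2)*(-2) = 4
af - be + cd = -16 - (-16) + 4
= 4


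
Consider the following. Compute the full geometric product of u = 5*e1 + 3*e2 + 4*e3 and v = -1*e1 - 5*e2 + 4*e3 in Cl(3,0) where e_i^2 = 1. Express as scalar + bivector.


In Cl(3,0): e_i^2 = 1, e_ie_j = -e_je_i for i != j.
Scalar part = u . v = 5*(-1) + 3*(-5) + 4*4
= -5 + (-15) + 16 = -4
e12 coeff = 5*(-5) - 3*(-1) = -25 - (-3) = -22
e13 coeff = 5*4 - 4*(-1) = 20 - (-4) = 24
e23 coeff = 3*4 - 4*(-5) = 12 - (-20) = 32
uv = -4 - 22*e12 + 24*e13 + 32*e23


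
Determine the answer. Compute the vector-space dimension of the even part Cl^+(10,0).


Even subalgebra dimension = 2^(n-1)
n = 10 + 0 = 10
2^(10 - 1) = 2^9 = 512
Verification: sum of C(10,k) for even k = 1 + 45 + 210 + 210 + 45 + 1 = 512
Result = 512


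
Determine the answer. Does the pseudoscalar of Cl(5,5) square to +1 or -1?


The pseudoscalar I = e1...e_n (product of all n generators) of Cl(p,q) satisfies I^2 = (-1)^(q + n(n-1)/2).
p = 5, q = 5, n = p + q = 10
n(n-1)/2 = 10 * 9 / 2 = 45
Exponent = q + n(n-1)/2 = 5 + 45 = 50
I^2 = (-1)^50 = +1


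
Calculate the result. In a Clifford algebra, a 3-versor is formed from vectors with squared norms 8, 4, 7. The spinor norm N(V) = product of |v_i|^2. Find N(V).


Spinor norm N(V) = |v1|^2 * |v2|^2 * ... * |v3|^2
= 8 * 4 * 7
Running product: 8, 32, 224
N(V) = 224


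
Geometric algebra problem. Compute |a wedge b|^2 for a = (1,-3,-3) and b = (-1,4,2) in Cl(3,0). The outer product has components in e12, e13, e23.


a wedge b = (a1*b2 - a2*b1)*e12 + (a1*b3 - a3*b1)*e13 + (a2*b3 - a3*b2)*e23
e12 coeff: 1*4 - (-3)*(-1) = 4 - 3 = 1
e13 coeff: 1*2 - (-3)*(-1) = 2 - 3 = -1
e23 coeff: (-3)*2 - (-3)*4 = -6 - (-12) = 6
|a wedge b|^2 = 1^2 + (-1)^2 + 6^2
= 1 + 1 + 36
= 38


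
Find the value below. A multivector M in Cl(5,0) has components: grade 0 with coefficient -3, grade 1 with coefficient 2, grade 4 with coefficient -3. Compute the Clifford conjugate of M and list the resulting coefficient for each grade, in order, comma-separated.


Clifford conjugate sign for grade k: (-1)^(k(k+1)/2)
Grade 0: (-1)^(0*1/2) = (-1)^0 = 1, coeff -3 -> -3
Grade 1: (-1)^(1*2/2) = (-1)^1 = -1, coeff 2 -> -2
Grade 4: (-1)^(4*5/2) = (-1)^10 = 1, coeff -3 -> -3
Conjugated coefficients: -3, -2, -3


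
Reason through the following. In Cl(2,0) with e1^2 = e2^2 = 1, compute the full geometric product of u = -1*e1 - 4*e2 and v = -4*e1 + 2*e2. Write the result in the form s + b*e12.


Expand: (-1*e1 - 4*e2)(-4*e1 + 2*e2)
= (-1)*(-4)*e1e1 + (-1)*2*e1e2 + (-4)*(-4)*e2e1 + (-4)*2*e2e2
Using e1^2 = e2^2 = 1, e2e1 = -e1e2:
Scalar part s = (-1)*(-4) + (-4)*2 = 4 + (-8) = -4
Bivector part b = (-1)*2 - (-4)*(-4) = -2 - 16 = -18
uv = -4 - 18*e12


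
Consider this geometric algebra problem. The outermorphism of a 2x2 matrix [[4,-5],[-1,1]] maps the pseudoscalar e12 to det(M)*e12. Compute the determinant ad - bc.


The outermorphism of a linear map f sends e1^e2 to f(e1)^f(e2).
f(e1) = 4*e1 - 1*e2
f(e2) = -5*e1 + 1*e2
f(e1) ^ f(e2) = (4*e1 - 1*e2) ^ (-5*e1 + 1*e2)
= 4*1*e12 + (-1)*(-5)*e21
= (4 - 5)*e12
= -1*e12
Coefficient = -1


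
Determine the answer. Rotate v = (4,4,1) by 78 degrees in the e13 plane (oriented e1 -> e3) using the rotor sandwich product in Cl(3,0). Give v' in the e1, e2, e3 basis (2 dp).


Rotor R = cos(39deg) - sin(39deg)*e13
Rotation angle theta = 2 * 39 = 78 degrees in the e13 plane (e1 -> e3).
The component perpendicular to the plane (e2) is invariant: v'_2 = v2 = 4.00
cos(78deg) = 0.2079, sin(78deg) = 0.9781
v'_1 = v1*cos(theta) - v3*sin(theta) = 4*0.2079 - 1*0.9781 = -0.15
v'_3 = v1*sin(theta) + v3*cos(theta) = 4*0.9781 + 1*0.2079 = 4.12
v' = -0.15*e1 + 4.00*e2 + 4.12*e3


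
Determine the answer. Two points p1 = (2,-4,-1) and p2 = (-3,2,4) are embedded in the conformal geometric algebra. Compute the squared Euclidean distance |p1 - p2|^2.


p1 - p2 = (5, -6, -5)
|p1 - p2|^2 = 5^2 + (-6)^2 + (-5)^2
= 25 + 36 + 25
= 86


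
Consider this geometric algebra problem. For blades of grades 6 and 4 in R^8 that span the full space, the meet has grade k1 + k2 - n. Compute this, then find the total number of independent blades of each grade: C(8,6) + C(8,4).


Meet grade = grade(A) + grade(B) - n
= 6 + 4 - 8 = 2
C(8,6) = 28
C(8,4) = 70
dim_A + dim_B = 28 + 70 = 98


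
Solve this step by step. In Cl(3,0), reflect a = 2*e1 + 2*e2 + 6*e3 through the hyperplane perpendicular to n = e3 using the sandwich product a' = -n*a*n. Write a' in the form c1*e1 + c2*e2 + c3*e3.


Reflection formula: a' = -n*a*n, with n = e3 (unit vector, n^2 = 1).
For reflection through hyperplane perp to e3:
The component along e3 flips sign, others stay.
a = (2, 2, 6)
a' = (2, 2, -6)
a' = 2*e1 + 2*e2 - 6*e3


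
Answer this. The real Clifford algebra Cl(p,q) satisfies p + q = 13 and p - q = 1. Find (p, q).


We need p + q = 13 and p - q = 1.
Adding: 2p = 13 + 1 = 14, so p = 7.
Then q = 13 - 7 = 6.
(p, q) = (7, 6)


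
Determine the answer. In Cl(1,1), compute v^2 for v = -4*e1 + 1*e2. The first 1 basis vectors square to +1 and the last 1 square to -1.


v^2 = sum of c_i^2 * e_i^2
Positive signature terms (e_i^2 = +1): (-4)^2 = 16
Negative signature terms (e_j^2 = -1): 1^2 = 1
v^2 = 16 - 1 = 15


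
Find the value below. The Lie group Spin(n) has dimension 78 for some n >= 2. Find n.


dim Spin(n) = dim so(n) = n(n-1)/2.
Solve n(n-1)/2 = 78, i.e. n^2 - n - 156 = 0.
Discriminant = 1 + 8*78 = 625
n = (1 + sqrt(625))/2 = (1 + 25)/2 = 13


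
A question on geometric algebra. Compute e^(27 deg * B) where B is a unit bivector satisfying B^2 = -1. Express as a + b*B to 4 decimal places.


For a unit bivector B with B^2 = -1, the exponential series gives
e^(theta*B) = cos(theta) + sin(theta)*B (the GA analogue of Euler's formula).
theta = 27 degrees = 0.471239 rad
cos(27 deg) = 0.8910
sin(27 deg) = 0.4540
exp(theta*B) = 0.8910 + 0.4540*B


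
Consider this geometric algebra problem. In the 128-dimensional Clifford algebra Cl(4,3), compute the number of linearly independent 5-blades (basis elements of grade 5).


Number of grade-k basis blades in Cl(p,q) with n = p + q is C(n, k).
n = 4 + 3 = 7
C(7, 5) = 7! / (5! * 2!)
= 5040 / (120 * 2)
= 21


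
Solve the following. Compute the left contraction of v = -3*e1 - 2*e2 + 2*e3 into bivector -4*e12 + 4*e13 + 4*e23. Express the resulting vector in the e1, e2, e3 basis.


Left contraction v _| B = <vB>_1 (grade-1 part of the geometric product vB).
Using e1_|e12 = e2, e2_|e12 = -e1, e1_|e13 = e3, e3_|e13 = -e1, e2_|e23 = e3, e3_|e23 = -e2:
e1 coeff: -v2*b12 - v3*b13 = -(-2)*(-4) - (2)*(4) = -16
e2 coeff: v1*b12 - v3*b23 = (-3)*(-4) - (2)*(4) = 4
e3 coeff: v1*b13 + v2*b23 = (-3)*(4) + (-2)*(4) = -20
v _| B = -16*e1 + 4*e2 - 20*e3


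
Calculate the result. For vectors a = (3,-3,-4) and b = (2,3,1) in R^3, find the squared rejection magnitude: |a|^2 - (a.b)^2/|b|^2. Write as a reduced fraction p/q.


|a|^2 = 3^2 + (-3)^2 + (-4)^2 = 34
|b|^2 = 2^2 + 3^2 + 1^2 = 14
a . b = 3*2 + (-3)*3 + (-4)*1 = -7
(a.b)^2 = (-7)^2 = 49
|rej|^2 = 34 - 49/14
= (476 - 49)/14
= 427/14
In lowest terms: 61/2


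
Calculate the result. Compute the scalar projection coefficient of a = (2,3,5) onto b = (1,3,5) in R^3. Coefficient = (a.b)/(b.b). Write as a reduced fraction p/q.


Projection coefficient = (a . b) / (b . b)
a . b = 2*1 + 3*3 + 5*5
= 2 + 9 + 25 = 36
b . b = 1^2 + 3^2 + 5^2
= 1 + 9 + 25 = 35
Coefficient = 36/35
In lowest terms: 36/35


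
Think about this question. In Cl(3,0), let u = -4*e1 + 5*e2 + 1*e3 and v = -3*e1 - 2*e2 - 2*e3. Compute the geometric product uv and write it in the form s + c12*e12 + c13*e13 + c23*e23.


In Cl(3,0): e_i^2 = 1, e_ie_j = -e_je_i for i != j.
Scalar part = u . v = (-4)*(-3) + 5*(-2) + 1*(-2)
= 12 + (-10) + (-2) = 0
e12 coeff = (-4)*(-2) - 5*(-3) = 8 - (-15) = 23
e13 coeff = (-4)*(-2) - 1*(-3) = 8 - (-3) = 11
e23 coeff = 5*(-2) - 1*(-2) = -10 - (-2) = -8
uv = 0 + 23*e12 + 11*e13 - 8*e23


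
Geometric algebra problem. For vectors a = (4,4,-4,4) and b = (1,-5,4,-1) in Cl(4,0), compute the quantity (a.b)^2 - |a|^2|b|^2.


a . b = 4*1 + 4*(-5) + (-4)*4 + 4*(-1)
= 4 + (-20) + (-16) + (-4) = -36
|a|^2 = 4^2 + 4^2 + (-4)^2 + 4^2 = 64
|b|^2 = 1^2 + (-5)^2 + 4^2 + (-1)^2 = 43
(a.b)^2 = (-36)^2 = 1296
|a|^2 * |b|^2 = 64 * 43 = 2752
Result = 1296 - 2752 = -1456


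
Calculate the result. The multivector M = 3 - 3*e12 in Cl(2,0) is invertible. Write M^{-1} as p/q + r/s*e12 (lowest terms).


M = 3 - 3*e12, where e12^2 = -1.
Since M commutes with its reverse ~M = a - b*e12, M * ~M = a^2 - b^2*e12^2 = a^2 + b^2.
So M^{-1} = ~M / (a^2 + b^2) = (a - b*e12)/(a^2 + b^2).
a^2 + b^2 = 9 + 9 = 18
Scalar part = 3/18 = 1/6
Bivector coeff = 3/18 = 1/6
M^{-1} = 1/6 + 1/6*e12


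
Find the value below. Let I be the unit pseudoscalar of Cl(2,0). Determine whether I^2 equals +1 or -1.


The pseudoscalar I = e1...e_n (product of all n generators) of Cl(p,q) satisfies I^2 = (-1)^(q + n(n-1)/2).
p = 2, q = 0, n = p + q = 2
n(n-1)/2 = 2 * 1 / 2 = 1
Exponent = q + n(n-1)/2 = 0 + 1 = 1
I^2 = (-1)^1 = -1


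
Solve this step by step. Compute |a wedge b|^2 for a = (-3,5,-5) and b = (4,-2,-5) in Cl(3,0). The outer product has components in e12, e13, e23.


a wedge b = (a1*b2 - a2*b1)*e12 + (a1*b3 - a3*b1)*e13 + (a2*b3 - a3*b2)*e23
e12 coeff: (-3)*(-2) - 5*4 = 6 - 20 = -14
e13 coeff: (-3)*(-5) - (-5)*4 = 15 - (-20) = 35
e23 coeff: 5*(-5) - (-5)*(-2) = -25 - 10 = -35
|a wedge b|^2 = (-14)^2 + 35^2 + (-35)^2
= 196 + 1225 + 1225
= 2646


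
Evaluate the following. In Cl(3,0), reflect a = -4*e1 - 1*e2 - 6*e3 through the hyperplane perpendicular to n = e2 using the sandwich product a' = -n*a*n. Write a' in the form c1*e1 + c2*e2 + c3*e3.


Reflection formula: a' = -n*a*n, with n = e2 (unit vector, n^2 = 1).
For reflection through hyperplane perp to e2:
The component along e2 flips sign, others stay.
a = (-4, -1, -6)
a' = (-4, 1, -6)
a' = -4*e1 + 1*e2 - 6*e3


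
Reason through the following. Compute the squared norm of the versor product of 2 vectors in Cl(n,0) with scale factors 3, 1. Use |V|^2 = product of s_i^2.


Each vector v_i has |v_i|^2 = s_i^2
Squared scales: 3^2 = 9, 1^2 = 1
|V|^2 = 9 * 1
= 9


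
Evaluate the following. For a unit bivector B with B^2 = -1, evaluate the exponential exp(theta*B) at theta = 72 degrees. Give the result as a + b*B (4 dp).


For a unit bivector B with B^2 = -1, the exponential series gives
e^(theta*B) = cos(theta) + sin(theta)*B (the GA analogue of Euler's formula).
theta = 72 degrees = 1.256637 rad
cos(72 deg) = 0.3090
sin(72 deg) = 0.9511
exp(theta*B) = 0.3090 + 0.9511*B


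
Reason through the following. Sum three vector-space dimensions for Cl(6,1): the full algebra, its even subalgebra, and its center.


n = 6 + 1 = 7
Total dim = 2^7 = 128
Even subalgebra dim = 2^6 = 64
n is odd, so center dim = 2
Sum = 128 + 64 + 2 = 194


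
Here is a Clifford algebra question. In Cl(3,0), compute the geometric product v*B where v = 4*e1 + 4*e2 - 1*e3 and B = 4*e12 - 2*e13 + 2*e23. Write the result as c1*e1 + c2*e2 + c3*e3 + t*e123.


vB has grade-1 (vector) and grade-3 (trivector) parts: vB = (v _| B) + (v ^ B).
Vector part <vB>_1:
  e1: -v2*b12 - v3*b13 = -(4)*(4) - (-1)*(-2) = -18
  e2: v1*b12 - v3*b23 = (4)*(4) - (-1)*(2) = 18
  e3: v1*b13 + v2*b23 = (4)*(-2) + (4)*(2) = 0
Trivector part <vB>_3:
  e123: v1*b23 - v2*b13 + v3*b12 = (4)*(2) - (4)*(-2) + (-1)*(4) = 12
vB = -18*e1 + 18*e2 + 0*e3 + 12*e123


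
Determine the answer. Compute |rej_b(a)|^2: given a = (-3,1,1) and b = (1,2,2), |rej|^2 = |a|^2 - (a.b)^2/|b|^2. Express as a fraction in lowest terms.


|a|^2 = (-3)^2 + 1^2 + 1^2 = 11
|b|^2 = 1^2 + 2^2 + 2^2 = 9
a . b = (-3)*1 + 1*2 + 1*2 = 1
(a.b)^2 = 1^2 = 1
|rej|^2 = 11 - 1/9
= (99 - 1)/9
= 98/9
In lowest terms: 98/9


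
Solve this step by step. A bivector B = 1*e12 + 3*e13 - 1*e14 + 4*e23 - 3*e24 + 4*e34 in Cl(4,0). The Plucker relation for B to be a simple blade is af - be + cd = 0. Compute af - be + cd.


Plucker relation: af - be + cd
a*f = 1*4 = 4
b*e = 3*(-3) = -9
c*d = (-1)*4 = -4
af - be + cd = 4 - (-9) + (-4)
= 9


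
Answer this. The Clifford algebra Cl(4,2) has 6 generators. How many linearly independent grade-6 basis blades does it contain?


Number of grade-k basis blades in Cl(p,q) with n = p + q is C(n, k).
n = 4 + 2 = 6
C(6, 6) = 6! / (6! * 0!)
= 720 / (720 * 1)
= 1


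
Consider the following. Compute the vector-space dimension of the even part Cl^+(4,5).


Even subalgebra dimension = 2^(n-1)
n = 4 + 5 = 9
2^(9 - 1) = 2^8 = 256
Verification: sum of C(9,k) for even k = 1 + 36 + 126 + 84 + 9 = 256
Result = 256


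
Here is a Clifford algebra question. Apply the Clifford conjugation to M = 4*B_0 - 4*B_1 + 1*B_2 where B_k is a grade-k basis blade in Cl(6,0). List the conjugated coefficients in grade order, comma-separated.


Clifford conjugate sign for grade k: (-1)^(k(k+1)/2)
Grade 0: (-1)^(0*1/2) = (-1)^0 = 1, coeff 4 -> 4
Grade 1: (-1)^(1*2/2) = (-1)^1 = -1, coeff -4 -> 4
Grade 2: (-1)^(2*3/2) = (-1)^3 = -1, coeff 1 -> -1
Conjugated coefficients: 4, 4, -1


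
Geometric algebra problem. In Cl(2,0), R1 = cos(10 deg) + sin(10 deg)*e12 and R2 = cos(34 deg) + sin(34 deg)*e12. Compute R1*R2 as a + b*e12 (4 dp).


Same-plane rotors commute and their half-angles add:
R1*R2 = cos(a1 + a2) + sin(a1 + a2)*e12.
a1 + a2 = 10 + 34 = 44 deg
cos(44 deg) = 0.7193
sin(44 deg) = 0.6947
R1*R2 = 0.7193 + 0.6947*e12


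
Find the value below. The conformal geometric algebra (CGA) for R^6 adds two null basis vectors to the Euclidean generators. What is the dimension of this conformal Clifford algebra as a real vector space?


The conformal model of R^6 uses Cl(7,1): the 6 Euclidean generators plus two extra orthogonal generators e+ (e+^2 = +1) and e- (e-^2 = -1), from which the null vectors e0, einf are built.
Number of generators m = 6 + 2 = 8.
dim Cl(p,q) = 2^m = 2^8 = 256


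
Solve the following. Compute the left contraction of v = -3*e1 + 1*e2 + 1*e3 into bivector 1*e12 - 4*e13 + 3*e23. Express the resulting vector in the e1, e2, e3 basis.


Left contraction v _| B = <vB>_1 (grade-1 part of the geometric product vB).
Using e1_|e12 = e2, e2_|e12 = -e1, e1_|e13 = e3, e3_|e13 = -e1, e2_|e23 = e3, e3_|e23 = -e2:
e1 coeff: -v2*b12 - v3*b13 = -(1)*(1) - (1)*(-4) = 3
e2 coeff: v1*b12 - v3*b23 = (-3)*(1) - (1)*(3) = -6
e3 coeff: v1*b13 + v2*b23 = (-3)*(-4) + (1)*(3) = 15
v _| B = 3*e1 - 6*e2 + 15*e3


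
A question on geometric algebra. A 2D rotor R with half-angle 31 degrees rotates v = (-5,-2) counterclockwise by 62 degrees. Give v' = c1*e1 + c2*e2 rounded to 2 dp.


Rotor R = cos(31deg) - sin(31deg)*e12
Rotation angle theta = 2 * 31 = 62 degrees
v' = R*v*~R rotates v by theta.
cos(62deg) = 0.4695, sin(62deg) = 0.8829
v'_1 = -5*cos(62deg) - (-2)*sin(62deg)
= -5*0.4695 - (-2)*0.8829
= -0.58
v'_2 = -5*sin(62deg) + (-2)*cos(62deg)
= -5*0.8829 + (-2)*0.4695
= -5.35
v' = -0.58*e1 - 5.35*e2


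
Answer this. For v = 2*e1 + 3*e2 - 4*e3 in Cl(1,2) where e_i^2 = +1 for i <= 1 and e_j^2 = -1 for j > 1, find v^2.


v^2 = sum of c_i^2 * e_i^2
Positive signature terms (e_i^2 = +1): 2^2 = 4
Negative signature terms (e_j^2 = -1): 3^2 + (-4)^2 = 25
v^2 = 4 - 25 = -21


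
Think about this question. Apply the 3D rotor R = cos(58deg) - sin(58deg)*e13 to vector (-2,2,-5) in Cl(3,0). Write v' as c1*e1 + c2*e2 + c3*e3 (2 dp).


Rotor R = cos(58deg) - sin(58deg)*e13
Rotation angle theta = 2 * 58 = 116 degrees in the e13 plane (e1 -> e3).
The component perpendicular to the plane (e2) is invariant: v'_2 = v2 = 2.00
cos(116deg) = -0.4384, sin(116deg) = 0.8988
v'_1 = v1*cos(theta) - v3*sin(theta) = -2*(-0.4384) - (-5)*0.8988 = 5.37
v'_3 = v1*sin(theta) + v3*cos(theta) = -2*0.8988 + (-5)*(-0.4384) = 0.39
v' = 5.37*e1 + 2.00*e2 + 0.39*e3


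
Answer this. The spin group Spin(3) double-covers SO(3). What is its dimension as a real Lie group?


Spin(n) double-covers SO(n); both have Lie algebra so(n) of dimension n(n-1)/2.
n = 3
n(n-1) = 3 * 2 = 6
dim Spin(3) = 6/2 = 3


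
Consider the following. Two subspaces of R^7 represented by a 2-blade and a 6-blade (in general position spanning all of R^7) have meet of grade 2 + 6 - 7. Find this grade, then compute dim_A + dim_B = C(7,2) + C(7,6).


Meet grade = grade(A) + grade(B) - n
= 2 + 6 - 7 = 1
C(7,2) = 21
C(7,6) = 7
dim_A + dim_B = 21 + 7 = 28


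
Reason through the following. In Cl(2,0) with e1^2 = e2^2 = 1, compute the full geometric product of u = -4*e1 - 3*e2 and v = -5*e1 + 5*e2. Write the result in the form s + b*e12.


Expand: (-4*e1 - 3*e2)(-5*e1 + 5*e2)
= (-4)*(-5)*e1e1 + (-4)*5*e1e2 + (-3)*(-5)*e2e1 + (-3)*5*e2e2
Using e1^2 = e2^2 = 1, e2e1 = -e1e2:
Scalar part s = (-4)*(-5) + (-3)*5 = 20 + (-15) = 5
Bivector part b = (-4)*5 - (-3)*(-5) = -20 - 15 = -35
uv = 5 - 35*e12


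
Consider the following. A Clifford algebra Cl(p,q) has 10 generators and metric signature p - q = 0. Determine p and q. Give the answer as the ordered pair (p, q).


We need p + q = 10 and p - q = 0.
Adding: 2p = 10 + 0 = 10, so p = 5.
Then q = 10 - 5 = 5.
(p, q) = (5, 5)


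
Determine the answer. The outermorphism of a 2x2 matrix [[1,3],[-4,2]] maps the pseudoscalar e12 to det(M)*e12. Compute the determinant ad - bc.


The outermorphism of a linear map f sends e1^e2 to f(e1)^f(e2).
f(e1) = 1*e1 - 4*e2
f(e2) = 3*e1 + 2*e2
f(e1) ^ f(e2) = (1*e1 - 4*e2) ^ (3*e1 + 2*e2)
= 1*2*e12 + (-4)*3*e21
= (2 - (-12))*e12
= 14*e12
Coefficient = 14


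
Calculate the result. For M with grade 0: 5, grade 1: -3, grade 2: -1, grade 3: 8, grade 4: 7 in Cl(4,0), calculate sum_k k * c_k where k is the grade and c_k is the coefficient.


Grade-weighted sum = sum of grade_k * coefficient_k
0*5 = 0
1*(-3) = -3
2*(-1) = -2
3*8 = 24
4*7 = 28
Total = 0 + (-3) + (-2) + 24 + 28 = 47


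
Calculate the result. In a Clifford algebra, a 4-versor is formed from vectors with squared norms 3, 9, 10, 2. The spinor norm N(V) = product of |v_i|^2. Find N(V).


Spinor norm N(V) = |v1|^2 * |v2|^2 * ... * |v4|^2
= 3 * 9 * 10 * 2
Running product: 3, 27, 270, 540
N(V) = 540


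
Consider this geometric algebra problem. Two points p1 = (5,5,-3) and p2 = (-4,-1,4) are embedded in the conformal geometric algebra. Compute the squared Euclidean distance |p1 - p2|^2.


p1 - p2 = (9, 6, -7)
|p1 - p2|^2 = 9^2 + 6^2 + (-7)^2
= 81 + 36 + 49
= 166


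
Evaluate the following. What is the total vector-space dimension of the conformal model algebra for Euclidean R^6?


The conformal model of R^6 uses Cl(7,1): the 6 Euclidean generators plus two extra orthogonal generators e+ (e+^2 = +1) and e- (e-^2 = -1), from which the null vectors e0, einf are built.
Number of generators m = 6 + 2 = 8.
dim Cl(p,q) = 2^m = 2^8 = 256


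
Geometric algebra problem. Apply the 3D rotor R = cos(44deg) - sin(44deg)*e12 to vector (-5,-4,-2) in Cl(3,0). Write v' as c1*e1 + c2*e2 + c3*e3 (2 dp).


Rotor R = cos(44deg) - sin(44deg)*e12
Rotation angle theta = 2 * 44 = 88 degrees in the e12 plane (e1 -> e2).
The component perpendicular to the plane (e3) is invariant: v'_3 = v3 = -2.00
cos(88deg) = 0.0349, sin(88deg) = 0.9994
v'_1 = v1*cos(theta) - v2*sin(theta) = -5*0.0349 - (-4)*0.9994 = 3.82
v'_2 = v1*sin(theta) + v2*cos(theta) = -5*0.9994 + (-4)*0.0349 = -5.14
v' = 3.82*e1 - 5.14*e2 - 2.00*e3


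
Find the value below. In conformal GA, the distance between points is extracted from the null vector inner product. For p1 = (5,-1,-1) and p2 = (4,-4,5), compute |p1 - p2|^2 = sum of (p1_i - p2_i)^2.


p1 - p2 = (1, 3, -6)
|p1 - p2|^2 = 1^2 + 3^2 + (-6)^2
= 1 + 9 + 36
= 46


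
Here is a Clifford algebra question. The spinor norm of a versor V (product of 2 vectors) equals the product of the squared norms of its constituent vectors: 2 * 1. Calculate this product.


Spinor norm N(V) = |v1|^2 * |v2|^2 * ... * |v2|^2
= 2 * 1
Running product: 2, 2
N(V) = 2


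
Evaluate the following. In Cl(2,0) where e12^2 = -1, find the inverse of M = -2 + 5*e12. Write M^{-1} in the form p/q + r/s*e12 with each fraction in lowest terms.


M = -2 + 5*e12, where e12^2 = -1.
Since M commutes with its reverse ~M = a - b*e12, M * ~M = a^2 - b^2*e12^2 = a^2 + b^2.
So M^{-1} = ~M / (a^2 + b^2) = (a - b*e12)/(a^2 + b^2).
a^2 + b^2 = 4 + 25 = 29
Scalar part = -2/29 = -2/29
Bivector coeff = -5/29 = -5/29
M^{-1} = -2/29 - 5/29*e12


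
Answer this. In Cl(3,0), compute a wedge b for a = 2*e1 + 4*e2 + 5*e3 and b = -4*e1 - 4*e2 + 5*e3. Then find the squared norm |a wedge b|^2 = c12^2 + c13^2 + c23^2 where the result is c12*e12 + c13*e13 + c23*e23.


a wedge b = (a1*b2 - a2*b1)*e12 + (a1*b3 - a3*b1)*e13 + (a2*b3 - a3*b2)*e23
e12 coeff: 2*(-4) - 4*(-4) = -8 - (-16) = 8
e13 coeff: 2*5 - 5*(-4) = 10 - (-20) = 30
e23 coeff: 4*5 - 5*(-4) = 20 - (-20) = 40
|a wedge b|^2 = 8^2 + 30^2 + 40^2
= 64 + 900 + 1600
= 2564


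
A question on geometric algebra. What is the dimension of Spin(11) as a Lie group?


Spin(n) double-covers SO(n); both have Lie algebra so(n) of dimension n(n-1)/2.
n = 11
n(n-1) = 11 * 10 = 110
dim Spin(11) = 110/2 = 55


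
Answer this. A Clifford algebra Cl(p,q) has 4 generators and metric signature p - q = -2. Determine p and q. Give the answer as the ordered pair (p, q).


We need p + q = 4 and p - q = -2.
Adding: 2p = 4 + (-2) = 2, so p = 1.
Then q = 4 - 1 = 3.
(p, q) = (1, 3)
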